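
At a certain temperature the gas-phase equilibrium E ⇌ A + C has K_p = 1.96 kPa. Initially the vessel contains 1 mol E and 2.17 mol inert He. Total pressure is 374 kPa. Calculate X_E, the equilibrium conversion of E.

X = 0.123

Take 1 mol E as basis and let X be its fractional conversion, so ξ = X.
At extent ξ: n_E = 1 − X; n_A = X; n_C = X; n_I = 2.17 (inert).
Total moles n_T = 3.17 + X.
Mole fractions y_i = n_i/n_T; K_p = p_A p_C / (p_E) with p_i = y_i·P.
Substituting and setting equal to 1.96 kPa gives a polynomial in X; the root in (0,1) is X = 0.123.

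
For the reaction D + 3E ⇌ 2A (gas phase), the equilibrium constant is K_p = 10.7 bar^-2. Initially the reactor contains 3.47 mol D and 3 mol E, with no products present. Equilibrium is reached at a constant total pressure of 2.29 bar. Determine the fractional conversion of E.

X = 0.760

Take 3 mol E as basis and let X be its fractional conversion, so ξ = X.
At extent ξ: n_D = 3.47 − X; n_E = 3 − 3X; n_A = 2X.
Summing: n_T = 6.47 − 2X.
Mole fractions y_i = n_i/n_T; K_p = p_A^2 / (p_D p_E^3) with p_i = y_i·P.
Substituting and setting equal to 10.7 bar^-2 gives a polynomial in X; the root in (0,1) is X = 0.760.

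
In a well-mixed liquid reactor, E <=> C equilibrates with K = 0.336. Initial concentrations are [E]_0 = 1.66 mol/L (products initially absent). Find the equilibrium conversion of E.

Let X = conversion of E; extent ξ = 1.66·X mol/L.
Concentrations: [E] = 1.66 − 1.66X; [C] = 1.66X.
K = [C] / ([E]).
This equals 0.336 at X = 0.251 (the root in 0 < X < 1).

X = 0.251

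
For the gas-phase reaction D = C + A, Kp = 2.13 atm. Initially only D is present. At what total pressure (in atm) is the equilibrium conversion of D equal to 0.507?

P = 6.16 atm

Let X = conversion of D (basis 1 mol D); extent of reaction ξ = X.
At extent ξ: n_D = 1 − X; n_C = X; n_A = X.
Summing: n_T = 1 + X.
Kp = p_C p_A / (p_D) with p_i = (n_i/n_T)·P.
At X = 0.507: the mole-fraction product g(X) = Π y_i^ν_i = 0.346. Since Kp = g(X)·P^{1}, P = (Kp/g)^(1/1) = (2.13/0.346)^(1/1) = 6.16 atm.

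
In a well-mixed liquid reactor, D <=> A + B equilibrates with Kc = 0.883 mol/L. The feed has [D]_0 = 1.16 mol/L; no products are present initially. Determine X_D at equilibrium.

X = 0.571

Let X = conversion of D; extent ξ = 1.16·X mol/L.
Concentrations: [D] = 1.16 − 1.16X; [A] = 1.16X; [B] = 1.16X.
Kc = [A] [B] / ([D]).
This equals 0.883 at X = 0.571 (the root in 0 < X < 1).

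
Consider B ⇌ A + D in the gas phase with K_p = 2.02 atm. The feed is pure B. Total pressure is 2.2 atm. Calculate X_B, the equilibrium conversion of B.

X = 0.692

Take 1 mol B as basis and let X be its fractional conversion, so ξ = X.
Mole table: n_B = 1 − X; n_A = X; n_D = X.
n_T = Σnᵢ = 1 + X.
Mole fractions y_i = n_i/n_T; K_p = p_A p_D / (p_B) with p_i = y_i·P.
Substituting and setting equal to 2.02 atm gives a polynomial in X; the root in (0,1) is X = 0.692.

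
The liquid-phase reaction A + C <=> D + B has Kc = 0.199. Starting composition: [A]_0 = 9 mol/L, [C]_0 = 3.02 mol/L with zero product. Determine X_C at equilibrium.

X = 0.498

Let X = conversion of C; extent ξ = 3.02·X mol/L.
Concentrations: [A] = 9 − 3.02X; [C] = 3.02 − 3.02X; [D] = 3.02X; [B] = 3.02X.
Kc = [D] [B] / ([A] [C]).
Setting equal to 0.199 and solving for X on (0,1) gives X = 0.498.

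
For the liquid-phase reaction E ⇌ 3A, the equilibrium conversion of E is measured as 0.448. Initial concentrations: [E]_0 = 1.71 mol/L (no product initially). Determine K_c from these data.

Let X = conversion of E.
Concentrations: [E] = 1.71 − 1.71X; [A] = 5.13X.
At X = 0.448: [E] = 0.944, [A] = 2.3.
K_c = [A]^3 / ([E]) = 12.9 (mol/L)^2.

K_c = 12.9 (mol/L)^2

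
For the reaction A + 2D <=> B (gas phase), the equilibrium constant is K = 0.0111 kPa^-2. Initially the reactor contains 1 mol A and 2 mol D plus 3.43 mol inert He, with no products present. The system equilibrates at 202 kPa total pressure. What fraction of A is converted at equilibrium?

Let X = conversion of A (basis 1 mol A); extent of reaction ξ = X.
Species balance: n_A = 1 − X; n_D = 2 − 2X; n_B = X; n_I = 3.43 (inert).
n_T = Σnᵢ = 6.43 − 2X.
With p_i = (n_i/n_T)P, K = p_B / (p_A p_D^2).
This yields a degree-3 equation in X; solving on (0,1), X = 0.783.

X = 0.783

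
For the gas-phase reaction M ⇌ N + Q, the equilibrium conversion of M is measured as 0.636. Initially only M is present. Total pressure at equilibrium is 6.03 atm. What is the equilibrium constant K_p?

K_p = 4.1 atm

Basis: 1 mol M initially; let X = conversion of M. Extent ξ = X.
Mole table: n_M = 1 − X; n_N = X; n_Q = X.
Summing: n_T = 1 + X.
At X = 0.636: n_M = 0.364, n_N = 0.636, n_Q = 0.636, n_T = 1.64.
p_i = (n_i/n_T)·P. K_p = p_N p_Q / (p_M) = 4.1 atm.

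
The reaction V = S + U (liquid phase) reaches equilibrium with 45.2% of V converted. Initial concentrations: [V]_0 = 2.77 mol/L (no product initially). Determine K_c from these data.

Let X = conversion of V.
Concentrations: [V] = 2.77 − 2.77X; [S] = 2.77X; [U] = 2.77X.
At X = 0.452: [V] = 1.52, [S] = 1.25, [U] = 1.25.
K_c = [S] [U] / ([V]) = 1.03 mol/L.

K_c = 1.03 mol/L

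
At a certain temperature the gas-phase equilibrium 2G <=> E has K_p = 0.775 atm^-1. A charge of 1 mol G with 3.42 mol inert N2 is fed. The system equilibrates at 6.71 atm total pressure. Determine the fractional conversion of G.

Take 1 mol G as basis and let X be its fractional conversion, so ξ = 0.5X.
At extent ξ: n_G = 1 − X; n_E = 0.5X; n_I = 3.42 (inert).
n_T = Σnᵢ = 4.42 − 0.5X.
With p_i = (n_i/n_T)P, K_p = p_E / (p_G^2).
This yields a degree-2 equation in X; solving on (0,1), X = 0.537.

X = 0.537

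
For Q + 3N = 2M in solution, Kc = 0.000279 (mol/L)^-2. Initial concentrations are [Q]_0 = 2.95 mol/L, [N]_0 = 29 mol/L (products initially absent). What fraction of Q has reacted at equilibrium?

X = 0.451

Let X = conversion of Q; extent ξ = 2.95·X mol/L.
Concentrations: [Q] = 2.95 − 2.95X; [N] = 29 − 8.85X; [M] = 5.9X.
Kc = [M]^2 / ([Q] [N]^3).
Solving Kc = 0.000279 for X ∈ (0,1): X = 0.451.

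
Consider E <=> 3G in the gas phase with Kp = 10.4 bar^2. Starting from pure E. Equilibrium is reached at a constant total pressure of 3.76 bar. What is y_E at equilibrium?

Basis: 1 mol E initially; let X = conversion of E. Extent ξ = X.
At extent ξ: n_E = 1 − X; n_G = 3X.
Total moles n_T = 1 + 2X.
With p_i = (n_i/n_T)P, Kp = p_G^3 / (p_E).
Setting this equal to 10.4 bar^2 and taking the physical root (0 < X < 1) gives X = 0.373.
Then n_E = 0.627, n_T = 1.75, so y_E = 0.359.

y_E = 0.359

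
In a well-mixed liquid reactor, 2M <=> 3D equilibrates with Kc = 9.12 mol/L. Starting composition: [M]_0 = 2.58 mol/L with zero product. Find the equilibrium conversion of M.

Let X = conversion of M; extent ξ = 2.58X/2 mol/L.
Concentrations: [M] = 2.58 − 2.58X; [D] = 3.87X.
Kc = [D]^3 / ([M]^2).
Solving Kc = 9.12 for X ∈ (0,1): X = 0.575.

X = 0.575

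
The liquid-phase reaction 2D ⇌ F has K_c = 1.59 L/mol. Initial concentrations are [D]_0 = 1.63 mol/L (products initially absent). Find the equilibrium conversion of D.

X = 0.647

Let X = conversion of D; extent ξ = 1.63X/2 mol/L.
Concentrations: [D] = 1.63 − 1.63X; [F] = 0.815X.
K_c = [F] / ([D]^2).
This equals 1.59 at X = 0.647 (the root in 0 < X < 1).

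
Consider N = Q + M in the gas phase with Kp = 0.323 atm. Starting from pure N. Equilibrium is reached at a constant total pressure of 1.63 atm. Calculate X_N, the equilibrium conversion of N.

X = 0.407

Basis: 1 mol N initially; let X = conversion of N. Extent ξ = X.
Mole table: n_N = 1 − X; n_Q = X; n_M = X.
Summing: n_T = 1 + X.
y_i = n_i/n_T, p_i = y_i·P. Kp = p_Q p_M / (p_N).
This yields a degree-2 equation in X; solving on (0,1), X = 0.407.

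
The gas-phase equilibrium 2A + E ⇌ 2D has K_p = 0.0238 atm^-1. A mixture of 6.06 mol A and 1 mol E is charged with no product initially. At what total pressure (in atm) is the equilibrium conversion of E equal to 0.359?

P = 7.93 atm

Take 1 mol E as basis and let X be its fractional conversion, so ξ = X.
Mole table: n_A = 6.06 − 2X; n_E = 1 − X; n_D = 2X.
n_T = Σnᵢ = 7.06 − X.
K_p = p_D^2 / (p_A^2 p_E) with p_i = (n_i/n_T)·P.
At X = 0.359: the mole-fraction product g(X) = Π y_i^ν_i = 0.1889. Since K_p = g(X)·P^{-1}, P = (g/K_p)^(1/1) = (0.1889/0.0238)^(1/1) = 7.93 atm.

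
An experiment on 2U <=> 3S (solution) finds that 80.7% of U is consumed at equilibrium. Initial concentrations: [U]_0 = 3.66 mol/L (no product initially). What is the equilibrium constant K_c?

Let X = conversion of U.
Concentrations: [U] = 3.66 − 3.66X; [S] = 5.49X.
At X = 0.807: [U] = 0.706, [S] = 4.43.
K_c = [S]^3 / ([U]^2) = 174 mol/L.

K_c = 174 mol/L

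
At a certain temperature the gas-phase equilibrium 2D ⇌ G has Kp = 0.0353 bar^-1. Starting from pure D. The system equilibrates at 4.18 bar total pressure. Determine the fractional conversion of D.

Basis: 1 mol D initially; let X = conversion of D. Extent ξ = 0.5X.
At extent ξ: n_D = 1 − X; n_G = 0.5X.
Total moles n_T = 1 − 0.5X.
With p_i = (n_i/n_T)P, Kp = p_G / (p_D^2).
Equating to 0.0353 bar^-1 and solving on 0 < X < 1: X = 0.207.

X = 0.207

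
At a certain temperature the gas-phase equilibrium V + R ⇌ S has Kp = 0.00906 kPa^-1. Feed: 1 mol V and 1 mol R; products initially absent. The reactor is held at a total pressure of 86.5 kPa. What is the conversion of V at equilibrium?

X = 0.251

Let X = conversion of V (basis 1 mol V); extent of reaction ξ = X.
Moles: n_V = 1 − X; n_R = 1 − X; n_S = X.
Summing: n_T = 2 − X.
y_i = n_i/n_T, p_i = y_i·P. Kp = p_S / (p_V p_R).
Setting this equal to 0.00906 kPa^-1 and taking the physical root (0 < X < 1) gives X = 0.251.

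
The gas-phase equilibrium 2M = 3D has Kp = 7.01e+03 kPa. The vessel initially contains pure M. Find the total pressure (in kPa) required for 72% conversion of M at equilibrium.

Let X = conversion of M (basis 1 mol M); extent of reaction ξ = 0.5X.
At extent ξ: n_M = 1 − X; n_D = 1.5X.
Summing: n_T = 1 + 0.5X.
Kp = p_D^3 / (p_M^2) with p_i = (n_i/n_T)·P.
At X = 0.72: the mole-fraction product g(X) = Π y_i^ν_i = 11.81. Since Kp = g(X)·P^{1}, P = (Kp/g)^(1/1) = (7.01e+03/11.81)^(1/1) = 593 kPa.

P = 593 kPa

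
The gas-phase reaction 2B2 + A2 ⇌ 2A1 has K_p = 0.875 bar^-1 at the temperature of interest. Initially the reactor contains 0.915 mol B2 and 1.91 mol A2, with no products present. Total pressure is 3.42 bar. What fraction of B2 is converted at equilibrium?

Let X = conversion of B2 (basis 0.915 mol B2); extent of reaction ξ = 0.458X.
Moles: n_B2 = 0.915 − 0.915X; n_A2 = 1.91 − 0.458X; n_A1 = 0.915X.
Summing: n_T = 2.83 − 0.458X.
Mole fractions y_i = n_i/n_T; K_p = p_A1^2 / (p_B2^2 p_A2) with p_i = y_i·P.
Substituting and setting equal to 0.875 bar^-1 gives a polynomial in X; the root in (0,1) is X = 0.581.

X = 0.581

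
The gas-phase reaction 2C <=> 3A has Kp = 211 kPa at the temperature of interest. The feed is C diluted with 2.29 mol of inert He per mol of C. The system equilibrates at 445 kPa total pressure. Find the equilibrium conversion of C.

X = 0.499

Let X = conversion of C (basis 1 mol C); extent of reaction ξ = 0.5X.
Moles: n_C = 1 − X; n_A = 1.5X; n_I = 2.29 (inert).
n_T = Σnᵢ = 3.29 + 0.5X.
With p_i = (n_i/n_T)P, Kp = p_A^3 / (p_C^2).
This yields a degree-3 equation in X; solving on (0,1), X = 0.499.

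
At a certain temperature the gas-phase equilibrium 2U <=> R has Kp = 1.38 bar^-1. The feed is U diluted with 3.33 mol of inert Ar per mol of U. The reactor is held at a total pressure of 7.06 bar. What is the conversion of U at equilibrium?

X = 0.638

Take 1 mol U as basis and let X be its fractional conversion, so ξ = 0.5X.
Species balance: n_U = 1 − X; n_R = 0.5X; n_I = 3.33 (inert).
n_T = Σnᵢ = 4.33 − 0.5X.
y_i = n_i/n_T, p_i = y_i·P. Kp = p_R / (p_U^2).
Equating to 1.38 bar^-1 and solving on 0 < X < 1: X = 0.638.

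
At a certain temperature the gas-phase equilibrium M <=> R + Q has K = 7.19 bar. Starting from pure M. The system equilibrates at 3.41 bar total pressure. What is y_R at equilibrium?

Let X = conversion of M (basis 1 mol M); extent of reaction ξ = X.
Moles: n_M = 1 − X; n_R = X; n_Q = X.
Summing: n_T = 1 + X.
y_i = n_i/n_T, p_i = y_i·P. K = p_R p_Q / (p_M).
This yields a degree-2 equation in X; solving on (0,1), X = 0.824.
Then n_R = 0.824, n_T = 1.82, so y_R = 0.452.

y_R = 0.452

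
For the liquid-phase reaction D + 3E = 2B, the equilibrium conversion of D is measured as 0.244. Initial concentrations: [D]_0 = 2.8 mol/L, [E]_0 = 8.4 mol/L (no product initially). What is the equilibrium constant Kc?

Let X = conversion of D.
Concentrations: [D] = 2.8 − 2.8X; [E] = 8.4 − 8.4X; [B] = 5.6X.
At X = 0.244: [D] = 2.12, [E] = 6.35, [B] = 1.37.
Kc = [B]^2 / ([D] [E]^3) = 0.00344 (mol/L)^-2.

Kc = 0.00344 (mol/L)^-2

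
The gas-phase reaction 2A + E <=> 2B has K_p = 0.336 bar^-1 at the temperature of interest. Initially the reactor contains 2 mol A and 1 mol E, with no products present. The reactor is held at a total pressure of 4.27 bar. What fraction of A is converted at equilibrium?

X = 0.370

Basis: 2 mol A initially; let X = conversion of A. Extent ξ = X.
At extent ξ: n_A = 2 − 2X; n_E = 1 − X; n_B = 2X.
Summing: n_T = 3 − X.
y_i = n_i/n_T, p_i = y_i·P. K_p = p_B^2 / (p_A^2 p_E).
This yields a degree-3 equation in X; solving on (0,1), X = 0.370.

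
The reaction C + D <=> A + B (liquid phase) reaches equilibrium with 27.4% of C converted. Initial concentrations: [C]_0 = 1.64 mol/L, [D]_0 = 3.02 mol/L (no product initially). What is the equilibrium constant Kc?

Let X = conversion of C.
Concentrations: [C] = 1.64 − 1.64X; [D] = 3.02 − 1.64X; [A] = 1.64X; [B] = 1.64X.
At X = 0.274: [C] = 1.19, [D] = 2.57, [A] = 0.449, [B] = 0.449.
Kc = [A] [B] / ([C] [D]) = 0.066.

Kc = 0.066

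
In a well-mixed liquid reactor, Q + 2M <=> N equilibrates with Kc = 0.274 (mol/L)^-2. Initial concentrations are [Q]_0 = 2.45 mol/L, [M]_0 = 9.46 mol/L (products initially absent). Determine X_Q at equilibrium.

X = 0.879

Let X = conversion of Q; extent ξ = 2.45·X mol/L.
Concentrations: [Q] = 2.45 − 2.45X; [M] = 9.46 − 4.9X; [N] = 2.45X.
Kc = [N] / ([Q] [M]^2).
This equals 0.274 at X = 0.879 (the root in 0 < X < 1).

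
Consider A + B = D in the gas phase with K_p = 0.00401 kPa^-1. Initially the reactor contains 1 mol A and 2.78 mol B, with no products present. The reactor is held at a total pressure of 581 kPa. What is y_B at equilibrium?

Let X = conversion of A (basis 1 mol A); extent of reaction ξ = X.
Species balance: n_A = 1 − X; n_B = 2.78 − X; n_D = X.
Summing: n_T = 3.78 − X.
With p_i = (n_i/n_T)P, K_p = p_D / (p_A p_B).
Equating to 0.00401 kPa^-1 and solving on 0 < X < 1: X = 0.614.
Then n_B = 2.17, n_T = 3.17, so y_B = 0.684.

y_B = 0.684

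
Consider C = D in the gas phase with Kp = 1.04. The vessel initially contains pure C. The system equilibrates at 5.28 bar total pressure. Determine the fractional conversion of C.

Let X = conversion of C (basis 1 mol C); extent of reaction ξ = X.
Species balance: n_C = 1 − X; n_D = X.
Total moles n_T = 1 (Δν = 0, constant).
y_i = n_i/n_T, p_i = y_i·P. Kp = p_D / (p_C).
This yields a degree-1 equation in X; solving on (0,1), X = 0.510.

X = 0.510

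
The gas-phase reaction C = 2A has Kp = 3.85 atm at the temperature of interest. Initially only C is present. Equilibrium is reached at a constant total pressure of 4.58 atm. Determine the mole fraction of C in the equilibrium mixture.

Basis: 1 mol C initially; let X = conversion of C. Extent ξ = X.
At extent ξ: n_C = 1 − X; n_A = 2X.
n_T = Σnᵢ = 1 + X.
Mole fractions y_i = n_i/n_T; Kp = p_A^2 / (p_C) with p_i = y_i·P.
Substituting and setting equal to 3.85 atm gives a polynomial in X; the root in (0,1) is X = 0.417.
Then n_C = 0.583, n_T = 1.42, so y_C = 0.412.

y_C = 0.412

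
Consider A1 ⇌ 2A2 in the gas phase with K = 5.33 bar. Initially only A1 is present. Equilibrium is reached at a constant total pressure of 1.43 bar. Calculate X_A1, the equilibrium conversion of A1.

X = 0.695

Take 1 mol A1 as basis and let X be its fractional conversion, so ξ = X.
At extent ξ: n_A1 = 1 − X; n_A2 = 2X.
Total moles n_T = 1 + X.
Mole fractions y_i = n_i/n_T; K = p_A2^2 / (p_A1) with p_i = y_i·P.
This yields a degree-2 equation in X; solving on (0,1), X = 0.695.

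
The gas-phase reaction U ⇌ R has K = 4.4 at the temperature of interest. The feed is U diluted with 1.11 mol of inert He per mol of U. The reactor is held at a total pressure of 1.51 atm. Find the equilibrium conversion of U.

Let X = conversion of U (basis 1 mol U); extent of reaction ξ = X.
Species balance: n_U = 1 − X; n_R = X; n_I = 1.11 (inert).
n_T stays at 2.11 (no change in mole number).
Mole fractions y_i = n_i/n_T; K = p_R / (p_U) with p_i = y_i·P.
This yields a degree-1 equation in X; solving on (0,1), X = 0.815.

X = 0.815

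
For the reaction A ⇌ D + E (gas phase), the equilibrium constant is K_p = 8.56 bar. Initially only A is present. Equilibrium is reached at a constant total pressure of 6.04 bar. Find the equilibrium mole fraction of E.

Take 1 mol A as basis and let X be its fractional conversion, so ξ = X.
Moles: n_A = 1 − X; n_D = X; n_E = X.
Total moles n_T = 1 + X.
With p_i = (n_i/n_T)P, K_p = p_D p_E / (p_A).
Equating to 8.56 bar and solving on 0 < X < 1: X = 0.766.
Then n_E = 0.766, n_T = 1.77, so y_E = 0.434.

y_E = 0.434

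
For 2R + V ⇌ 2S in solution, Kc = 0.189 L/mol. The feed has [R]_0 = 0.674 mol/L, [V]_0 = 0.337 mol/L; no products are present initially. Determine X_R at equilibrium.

Let X = conversion of R; extent ξ = 0.674X/2 mol/L.
Concentrations: [R] = 0.674 − 0.674X; [V] = 0.337 − 0.337X; [S] = 0.674X.
Kc = [S]^2 / ([R]^2 [V]).
This equals 0.189 at X = 0.186 (the root in 0 < X < 1).

X = 0.186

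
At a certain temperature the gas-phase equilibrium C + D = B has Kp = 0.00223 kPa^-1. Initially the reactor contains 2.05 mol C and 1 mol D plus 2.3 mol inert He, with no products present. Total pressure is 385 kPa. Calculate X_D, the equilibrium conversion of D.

X = 0.234

Basis: 1 mol D initially; let X = conversion of D. Extent ξ = X.
Mole table: n_C = 2.05 − X; n_D = 1 − X; n_B = X; n_I = 2.3 (inert).
n_T = Σnᵢ = 5.35 − X.
Mole fractions y_i = n_i/n_T; Kp = p_B / (p_C p_D) with p_i = y_i·P.
This yields a degree-2 equation in X; solving on (0,1), X = 0.234.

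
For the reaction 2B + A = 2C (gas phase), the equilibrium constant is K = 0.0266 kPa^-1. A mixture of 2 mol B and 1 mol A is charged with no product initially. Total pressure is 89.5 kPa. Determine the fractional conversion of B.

Take 2 mol B as basis and let X be its fractional conversion, so ξ = X.
Species balance: n_B = 2 − 2X; n_A = 1 − X; n_C = 2X.
Total moles n_T = 3 − X.
With p_i = (n_i/n_T)P, K = p_C^2 / (p_B^2 p_A).
This yields a degree-3 equation in X; solving on (0,1), X = 0.422.

X = 0.422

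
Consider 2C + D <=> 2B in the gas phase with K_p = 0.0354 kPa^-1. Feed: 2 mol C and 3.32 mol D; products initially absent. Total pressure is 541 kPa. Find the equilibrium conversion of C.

X = 0.766

Take 2 mol C as basis and let X be its fractional conversion, so ξ = X.
Moles: n_C = 2 − 2X; n_D = 3.32 − X; n_B = 2X.
Summing: n_T = 5.32 − X.
y_i = n_i/n_T, p_i = y_i·P. K_p = p_B^2 / (p_C^2 p_D).
Substituting and setting equal to 0.0354 kPa^-1 gives a polynomial in X; the root in (0,1) is X = 0.766.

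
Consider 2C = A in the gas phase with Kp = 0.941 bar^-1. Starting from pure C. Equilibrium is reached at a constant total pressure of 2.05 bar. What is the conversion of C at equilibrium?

X = 0.661

Take 1 mol C as basis and let X be its fractional conversion, so ξ = 0.5X.
Mole table: n_C = 1 − X; n_A = 0.5X.
n_T = Σnᵢ = 1 − 0.5X.
With p_i = (n_i/n_T)P, Kp = p_A / (p_C^2).
This yields a degree-2 equation in X; solving on (0,1), X = 0.661.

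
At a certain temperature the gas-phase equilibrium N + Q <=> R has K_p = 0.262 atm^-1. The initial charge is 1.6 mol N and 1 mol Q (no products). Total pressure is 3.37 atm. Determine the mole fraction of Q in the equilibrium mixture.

Basis: 1 mol Q initially; let X = conversion of Q. Extent ξ = X.
At extent ξ: n_N = 1.6 − X; n_Q = 1 − X; n_R = X.
Summing: n_T = 2.6 − X.
With p_i = (n_i/n_T)P, K_p = p_R / (p_N p_Q).
This yields a degree-2 equation in X; solving on (0,1), X = 0.331.
Then n_Q = 0.669, n_T = 2.27, so y_Q = 0.295.

y_Q = 0.295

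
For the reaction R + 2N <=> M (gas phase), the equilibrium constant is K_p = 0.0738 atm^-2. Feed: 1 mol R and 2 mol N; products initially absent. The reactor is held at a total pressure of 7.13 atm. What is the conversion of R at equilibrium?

Take 1 mol R as basis and let X be its fractional conversion, so ξ = X.
Moles: n_R = 1 − X; n_N = 2 − 2X; n_M = X.
n_T = Σnᵢ = 3 − 2X.
Mole fractions y_i = n_i/n_T; K_p = p_M / (p_R p_N^2) with p_i = y_i·P.
Equating to 0.0738 atm^-2 and solving on 0 < X < 1: X = 0.489.

X = 0.489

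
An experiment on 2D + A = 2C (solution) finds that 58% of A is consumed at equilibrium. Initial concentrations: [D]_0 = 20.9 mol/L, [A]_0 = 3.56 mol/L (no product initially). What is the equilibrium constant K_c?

K_c = 0.0406 L/mol

Let X = conversion of A.
Concentrations: [D] = 20.9 − 7.12X; [A] = 3.56 − 3.56X; [C] = 7.12X.
At X = 0.58: [D] = 16.8, [A] = 1.5, [C] = 4.13.
K_c = [C]^2 / ([D]^2 [A]) = 0.0406 L/mol.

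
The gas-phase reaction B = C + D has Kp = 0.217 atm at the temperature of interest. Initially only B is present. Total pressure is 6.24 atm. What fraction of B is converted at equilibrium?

X = 0.183

Basis: 1 mol B initially; let X = conversion of B. Extent ξ = X.
Species balance: n_B = 1 − X; n_C = X; n_D = X.
Summing: n_T = 1 + X.
Mole fractions y_i = n_i/n_T; Kp = p_C p_D / (p_B) with p_i = y_i·P.
This yields a degree-2 equation in X; solving on (0,1), X = 0.183.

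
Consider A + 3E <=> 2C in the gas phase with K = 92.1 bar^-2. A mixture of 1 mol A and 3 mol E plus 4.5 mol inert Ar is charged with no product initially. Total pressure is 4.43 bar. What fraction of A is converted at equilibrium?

Let X = conversion of A (basis 1 mol A); extent of reaction ξ = X.
Moles: n_A = 1 − X; n_E = 3 − 3X; n_C = 2X; n_I = 4.5 (inert).
Summing: n_T = 8.5 − 2X.
Mole fractions y_i = n_i/n_T; K = p_C^2 / (p_A p_E^3) with p_i = y_i·P.
This yields a degree-4 equation in X; solving on (0,1), X = 0.779.

X = 0.779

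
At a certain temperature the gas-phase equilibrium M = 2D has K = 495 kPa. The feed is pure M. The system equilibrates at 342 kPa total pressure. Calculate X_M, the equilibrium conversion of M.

X = 0.515

Take 1 mol M as basis and let X be its fractional conversion, so ξ = X.
Species balance: n_M = 1 − X; n_D = 2X.
Summing: n_T = 1 + X.
y_i = n_i/n_T, p_i = y_i·P. K = p_D^2 / (p_M).
Setting this equal to 495 kPa and taking the physical root (0 < X < 1) gives X = 0.515.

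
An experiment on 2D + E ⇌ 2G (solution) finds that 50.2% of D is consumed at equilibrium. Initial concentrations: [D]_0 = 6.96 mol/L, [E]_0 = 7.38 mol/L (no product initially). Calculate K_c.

K_c = 0.18 L/mol

Let X = conversion of D.
Concentrations: [D] = 6.96 − 6.96X; [E] = 7.38 − 3.48X; [G] = 6.96X.
At X = 0.502: [D] = 3.47, [E] = 5.63, [G] = 3.49.
K_c = [G]^2 / ([D]^2 [E]) = 0.18 L/mol.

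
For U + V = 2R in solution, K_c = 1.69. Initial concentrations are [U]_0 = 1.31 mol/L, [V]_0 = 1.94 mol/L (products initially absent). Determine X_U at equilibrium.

Let X = conversion of U; extent ξ = 1.31·X mol/L.
Concentrations: [U] = 1.31 − 1.31X; [V] = 1.94 − 1.31X; [R] = 2.62X.
K_c = [R]^2 / ([U] [V]).
Solving K_c = 1.69 for X ∈ (0,1): X = 0.473.

X = 0.473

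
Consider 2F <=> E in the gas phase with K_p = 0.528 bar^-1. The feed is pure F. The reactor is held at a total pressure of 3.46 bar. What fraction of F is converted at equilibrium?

Let X = conversion of F (basis 1 mol F); extent of reaction ξ = 0.5X.
Mole table: n_F = 1 − X; n_E = 0.5X.
Total moles n_T = 1 − 0.5X.
y_i = n_i/n_T, p_i = y_i·P. K_p = p_E / (p_F^2).
Substituting and setting equal to 0.528 bar^-1 gives a polynomial in X; the root in (0,1) is X = 0.653.

X = 0.653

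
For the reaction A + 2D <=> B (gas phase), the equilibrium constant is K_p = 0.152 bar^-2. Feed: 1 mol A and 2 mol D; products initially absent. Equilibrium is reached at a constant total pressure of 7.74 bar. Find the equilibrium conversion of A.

X = 0.625

Take 1 mol A as basis and let X be its fractional conversion, so ξ = X.
Species balance: n_A = 1 − X; n_D = 2 − 2X; n_B = X.
n_T = Σnᵢ = 3 − 2X.
Mole fractions y_i = n_i/n_T; K_p = p_B / (p_A p_D^2) with p_i = y_i·P.
Setting this equal to 0.152 bar^-2 and taking the physical root (0 < X < 1) gives X = 0.625.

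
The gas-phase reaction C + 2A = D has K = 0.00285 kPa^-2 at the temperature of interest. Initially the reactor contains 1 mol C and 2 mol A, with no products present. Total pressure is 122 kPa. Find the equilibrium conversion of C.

Take 1 mol C as basis and let X be its fractional conversion, so ξ = X.
Mole table: n_C = 1 − X; n_A = 2 − 2X; n_D = X.
Summing: n_T = 3 − 2X.
With p_i = (n_i/n_T)P, K = p_D / (p_C p_A^2).
Setting this equal to 0.00285 kPa^-2 and taking the physical root (0 < X < 1) gives X = 0.789.

X = 0.789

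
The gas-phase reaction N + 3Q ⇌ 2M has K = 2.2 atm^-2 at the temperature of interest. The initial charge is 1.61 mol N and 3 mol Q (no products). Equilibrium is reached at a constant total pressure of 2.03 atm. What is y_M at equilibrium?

y_M = 0.348

Let X = conversion of Q (basis 3 mol Q); extent of reaction ξ = X.
Mole table: n_N = 1.61 − X; n_Q = 3 − 3X; n_M = 2X.
n_T = Σnᵢ = 4.61 − 2X.
Mole fractions y_i = n_i/n_T; K = p_M^2 / (p_N p_Q^3) with p_i = y_i·P.
Substituting and setting equal to 2.2 atm^-2 gives a polynomial in X; the root in (0,1) is X = 0.595.
Then n_M = 1.19, n_T = 3.42, so y_M = 0.348.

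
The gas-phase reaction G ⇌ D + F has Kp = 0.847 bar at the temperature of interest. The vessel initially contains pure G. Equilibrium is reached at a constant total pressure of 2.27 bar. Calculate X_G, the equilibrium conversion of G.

X = 0.521

Basis: 1 mol G initially; let X = conversion of G. Extent ξ = X.
Species balance: n_G = 1 − X; n_D = X; n_F = X.
Summing: n_T = 1 + X.
Mole fractions y_i = n_i/n_T; Kp = p_D p_F / (p_G) with p_i = y_i·P.
Substituting and setting equal to 0.847 bar gives a polynomial in X; the root in (0,1) is X = 0.521.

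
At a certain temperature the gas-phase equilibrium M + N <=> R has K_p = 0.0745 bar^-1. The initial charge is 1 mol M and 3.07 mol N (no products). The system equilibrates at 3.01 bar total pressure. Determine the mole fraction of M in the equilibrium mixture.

Basis: 1 mol M initially; let X = conversion of M. Extent ξ = X.
Mole table: n_M = 1 − X; n_N = 3.07 − X; n_R = X.
n_T = Σnᵢ = 4.07 − X.
With p_i = (n_i/n_T)P, K_p = p_R / (p_M p_N).
Equating to 0.0745 bar^-1 and solving on 0 < X < 1: X = 0.143.
Then n_M = 0.857, n_T = 3.93, so y_M = 0.218.

y_M = 0.218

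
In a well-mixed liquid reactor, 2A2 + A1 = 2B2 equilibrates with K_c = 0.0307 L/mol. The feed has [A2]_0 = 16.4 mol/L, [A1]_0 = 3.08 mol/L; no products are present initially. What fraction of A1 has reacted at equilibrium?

X = 0.482

Let X = conversion of A1; extent ξ = 3.08·X mol/L.
Concentrations: [A2] = 16.4 − 6.16X; [A1] = 3.08 − 3.08X; [B2] = 6.16X.
K_c = [B2]^2 / ([A2]^2 [A1]).
This equals 0.0307 at X = 0.482 (the root in 0 < X < 1).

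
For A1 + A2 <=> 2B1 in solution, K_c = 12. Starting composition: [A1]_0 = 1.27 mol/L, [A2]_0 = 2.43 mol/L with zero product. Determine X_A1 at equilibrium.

Let X = conversion of A1; extent ξ = 1.27·X mol/L.
Concentrations: [A1] = 1.27 − 1.27X; [A2] = 2.43 − 1.27X; [B1] = 2.54X.
K_c = [B1]^2 / ([A1] [A2]).
Solving K_c = 12 for X ∈ (0,1): X = 0.805.

X = 0.805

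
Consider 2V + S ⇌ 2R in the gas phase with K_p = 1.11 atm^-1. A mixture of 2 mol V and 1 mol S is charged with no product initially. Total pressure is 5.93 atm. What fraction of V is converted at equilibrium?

X = 0.528

Take 2 mol V as basis and let X be its fractional conversion, so ξ = X.
Mole table: n_V = 2 − 2X; n_S = 1 − X; n_R = 2X.
Summing: n_T = 3 − X.
Mole fractions y_i = n_i/n_T; K_p = p_R^2 / (p_V^2 p_S) with p_i = y_i·P.
Substituting and setting equal to 1.11 atm^-1 gives a polynomial in X; the root in (0,1) is X = 0.528.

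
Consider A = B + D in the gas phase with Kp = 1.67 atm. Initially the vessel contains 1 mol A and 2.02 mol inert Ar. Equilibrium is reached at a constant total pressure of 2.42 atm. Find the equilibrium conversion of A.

X = 0.772

Take 1 mol A as basis and let X be its fractional conversion, so ξ = X.
Species balance: n_A = 1 − X; n_B = X; n_D = X; n_I = 2.02 (inert).
Total moles n_T = 3.02 + X.
Mole fractions y_i = n_i/n_T; Kp = p_B p_D / (p_A) with p_i = y_i·P.
This yields a degree-2 equation in X; solving on (0,1), X = 0.772.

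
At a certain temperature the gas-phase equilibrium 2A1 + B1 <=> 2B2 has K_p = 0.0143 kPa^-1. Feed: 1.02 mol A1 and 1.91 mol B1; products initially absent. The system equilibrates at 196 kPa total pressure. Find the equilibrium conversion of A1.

X = 0.567

Take 1.02 mol A1 as basis and let X be its fractional conversion, so ξ = 0.51X.
Species balance: n_A1 = 1.02 − 1.02X; n_B1 = 1.91 − 0.51X; n_B2 = 1.02X.
Summing: n_T = 2.93 − 0.51X.
With p_i = (n_i/n_T)P, K_p = p_B2^2 / (p_A1^2 p_B1).
Equating to 0.0143 kPa^-1 and solving on 0 < X < 1: X = 0.567.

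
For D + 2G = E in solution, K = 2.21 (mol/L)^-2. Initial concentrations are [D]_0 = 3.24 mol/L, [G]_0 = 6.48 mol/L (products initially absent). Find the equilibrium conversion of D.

X = 0.795

Let X = conversion of D; extent ξ = 3.24·X mol/L.
Concentrations: [D] = 3.24 − 3.24X; [G] = 6.48 − 6.48X; [E] = 3.24X.
K = [E] / ([D] [G]^2).
Setting equal to 2.21 and solving for X on (0,1) gives X = 0.795.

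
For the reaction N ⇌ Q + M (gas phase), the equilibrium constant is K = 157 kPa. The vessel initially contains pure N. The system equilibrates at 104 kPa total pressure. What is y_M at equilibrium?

Basis: 1 mol N initially; let X = conversion of N. Extent ξ = X.
At extent ξ: n_N = 1 − X; n_Q = X; n_M = X.
n_T = Σnᵢ = 1 + X.
Mole fractions y_i = n_i/n_T; K = p_Q p_M / (p_N) with p_i = y_i·P.
Substituting and setting equal to 157 kPa gives a polynomial in X; the root in (0,1) is X = 0.776.
Then n_M = 0.776, n_T = 1.78, so y_M = 0.437.

y_M = 0.437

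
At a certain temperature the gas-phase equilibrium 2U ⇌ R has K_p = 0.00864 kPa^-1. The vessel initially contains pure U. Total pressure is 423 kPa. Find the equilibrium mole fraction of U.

Take 1 mol U as basis and let X be its fractional conversion, so ξ = 0.5X.
Mole table: n_U = 1 − X; n_R = 0.5X.
n_T = Σnᵢ = 1 − 0.5X.
y_i = n_i/n_T, p_i = y_i·P. K_p = p_R / (p_U^2).
This yields a degree-2 equation in X; solving on (0,1), X = 0.747.
Then n_U = 0.253, n_T = 0.627, so y_U = 0.404.

y_U = 0.404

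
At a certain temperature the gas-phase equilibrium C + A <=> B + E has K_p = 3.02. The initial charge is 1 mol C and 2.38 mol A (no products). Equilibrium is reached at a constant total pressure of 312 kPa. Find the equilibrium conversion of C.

X = 0.846

Basis: 1 mol C initially; let X = conversion of C. Extent ξ = X.
Mole table: n_C = 1 − X; n_A = 2.38 − X; n_B = X; n_E = X.
Total moles n_T = 3.38 (Δν = 0, constant).
With p_i = (n_i/n_T)P, K_p = p_B p_E / (p_C p_A).
This yields a degree-2 equation in X; solving on (0,1), X = 0.846.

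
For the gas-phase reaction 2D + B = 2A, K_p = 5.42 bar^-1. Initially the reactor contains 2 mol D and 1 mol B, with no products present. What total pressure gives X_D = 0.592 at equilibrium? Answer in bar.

P = 2.29 bar

Take 2 mol D as basis and let X be its fractional conversion, so ξ = X.
Mole table: n_D = 2 − 2X; n_B = 1 − X; n_A = 2X.
Total moles n_T = 3 − X.
K_p = p_A^2 / (p_D^2 p_B) with p_i = (n_i/n_T)·P.
At X = 0.592: the mole-fraction product g(X) = Π y_i^ν_i = 12.43. Since K_p = g(X)·P^{-1}, P = (g/K_p)^(1/1) = (12.43/5.42)^(1/1) = 2.29 bar.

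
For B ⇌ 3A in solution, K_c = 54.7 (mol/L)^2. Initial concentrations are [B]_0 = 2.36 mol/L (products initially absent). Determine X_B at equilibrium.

X = 0.548

Let X = conversion of B; extent ξ = 2.36·X mol/L.
Concentrations: [B] = 2.36 − 2.36X; [A] = 7.08X.
K_c = [A]^3 / ([B]).
Solving K_c = 54.7 for X ∈ (0,1): X = 0.548.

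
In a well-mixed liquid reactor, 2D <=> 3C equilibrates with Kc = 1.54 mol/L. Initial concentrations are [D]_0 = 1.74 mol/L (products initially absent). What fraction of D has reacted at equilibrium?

Let X = conversion of D; extent ξ = 1.74X/2 mol/L.
Concentrations: [D] = 1.74 − 1.74X; [C] = 2.61X.
Kc = [C]^3 / ([D]^2).
Solving Kc = 1.54 for X ∈ (0,1): X = 0.437.

X = 0.437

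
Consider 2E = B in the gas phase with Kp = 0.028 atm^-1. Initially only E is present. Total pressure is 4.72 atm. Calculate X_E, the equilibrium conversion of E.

X = 0.191

Take 1 mol E as basis and let X be its fractional conversion, so ξ = 0.5X.
At extent ξ: n_E = 1 − X; n_B = 0.5X.
Total moles n_T = 1 − 0.5X.
y_i = n_i/n_T, p_i = y_i·P. Kp = p_B / (p_E^2).
Equating to 0.028 atm^-1 and solving on 0 < X < 1: X = 0.191.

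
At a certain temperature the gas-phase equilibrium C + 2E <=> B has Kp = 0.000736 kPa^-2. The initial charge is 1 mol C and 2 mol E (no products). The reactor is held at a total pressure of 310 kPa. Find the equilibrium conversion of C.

X = 0.826

Let X = conversion of C (basis 1 mol C); extent of reaction ξ = X.
Mole table: n_C = 1 − X; n_E = 2 − 2X; n_B = X.
Summing: n_T = 3 − 2X.
Mole fractions y_i = n_i/n_T; Kp = p_B / (p_C p_E^2) with p_i = y_i·P.
This yields a degree-3 equation in X; solving on (0,1), X = 0.826.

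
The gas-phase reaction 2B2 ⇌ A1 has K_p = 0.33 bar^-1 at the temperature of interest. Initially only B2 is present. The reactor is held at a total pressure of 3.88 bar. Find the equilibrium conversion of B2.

Basis: 1 mol B2 initially; let X = conversion of B2. Extent ξ = 0.5X.
At extent ξ: n_B2 = 1 − X; n_A1 = 0.5X.
n_T = Σnᵢ = 1 − 0.5X.
With p_i = (n_i/n_T)P, K_p = p_A1 / (p_B2^2).
Equating to 0.33 bar^-1 and solving on 0 < X < 1: X = 0.596.

X = 0.596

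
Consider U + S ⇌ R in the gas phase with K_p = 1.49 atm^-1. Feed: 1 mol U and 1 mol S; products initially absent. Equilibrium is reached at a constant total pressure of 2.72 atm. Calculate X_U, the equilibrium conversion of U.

X = 0.555

Let X = conversion of U (basis 1 mol U); extent of reaction ξ = X.
Mole table: n_U = 1 − X; n_S = 1 − X; n_R = X.
Total moles n_T = 2 − X.
y_i = n_i/n_T, p_i = y_i·P. K_p = p_R / (p_U p_S).
Equating to 1.49 atm^-1 and solving on 0 < X < 1: X = 0.555.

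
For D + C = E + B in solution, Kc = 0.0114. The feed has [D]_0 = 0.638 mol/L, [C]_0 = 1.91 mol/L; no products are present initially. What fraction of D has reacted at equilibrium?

X = 0.164

Let X = conversion of D; extent ξ = 0.638·X mol/L.
Concentrations: [D] = 0.638 − 0.638X; [C] = 1.91 − 0.638X; [E] = 0.638X; [B] = 0.638X.
Kc = [E] [B] / ([D] [C]).
Equating to 0.0114: the physical root is X = 0.164.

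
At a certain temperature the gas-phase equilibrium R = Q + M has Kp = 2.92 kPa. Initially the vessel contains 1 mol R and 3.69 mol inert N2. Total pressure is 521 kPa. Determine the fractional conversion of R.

Take 1 mol R as basis and let X be its fractional conversion, so ξ = X.
Mole table: n_R = 1 − X; n_Q = X; n_M = X; n_I = 3.69 (inert).
n_T = Σnᵢ = 4.69 + X.
Mole fractions y_i = n_i/n_T; Kp = p_Q p_M / (p_R) with p_i = y_i·P.
Setting this equal to 2.92 kPa and taking the physical root (0 < X < 1) gives X = 0.152.

X = 0.152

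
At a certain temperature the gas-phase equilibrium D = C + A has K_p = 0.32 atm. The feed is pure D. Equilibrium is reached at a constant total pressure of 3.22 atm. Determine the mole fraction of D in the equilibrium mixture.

Let X = conversion of D (basis 1 mol D); extent of reaction ξ = X.
At extent ξ: n_D = 1 − X; n_C = X; n_A = X.
Total moles n_T = 1 + X.
y_i = n_i/n_T, p_i = y_i·P. K_p = p_C p_A / (p_D).
Setting this equal to 0.32 atm and taking the physical root (0 < X < 1) gives X = 0.301.
Then n_D = 0.699, n_T = 1.3, so y_D = 0.538.

y_D = 0.538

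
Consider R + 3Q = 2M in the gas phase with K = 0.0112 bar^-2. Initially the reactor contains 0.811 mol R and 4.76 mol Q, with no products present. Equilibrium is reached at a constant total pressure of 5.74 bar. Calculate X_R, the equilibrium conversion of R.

X = 0.394

Let X = conversion of R (basis 0.811 mol R); extent of reaction ξ = 0.811X.
Moles: n_R = 0.811 − 0.811X; n_Q = 4.76 − 2.43X; n_M = 1.62X.
Total moles n_T = 5.57 − 1.62X.
y_i = n_i/n_T, p_i = y_i·P. K = p_M^2 / (p_R p_Q^3).
This yields a degree-4 equation in X; solving on (0,1), X = 0.394.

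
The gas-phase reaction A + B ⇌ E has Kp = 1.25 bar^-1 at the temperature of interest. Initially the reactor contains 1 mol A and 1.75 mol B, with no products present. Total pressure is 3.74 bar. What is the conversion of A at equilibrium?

X = 0.705

Let X = conversion of A (basis 1 mol A); extent of reaction ξ = X.
Mole table: n_A = 1 − X; n_B = 1.75 − X; n_E = X.
Summing: n_T = 2.75 − X.
With p_i = (n_i/n_T)P, Kp = p_E / (p_A p_B).
Setting this equal to 1.25 bar^-1 and taking the physical root (0 < X < 1) gives X = 0.705.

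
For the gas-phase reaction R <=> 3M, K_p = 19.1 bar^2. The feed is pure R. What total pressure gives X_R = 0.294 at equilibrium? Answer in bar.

Let X = conversion of R (basis 1 mol R); extent of reaction ξ = X.
Moles: n_R = 1 − X; n_M = 3X.
Summing: n_T = 1 + 2X.
K_p = p_M^3 / (p_R) with p_i = (n_i/n_T)·P.
At X = 0.294: the mole-fraction product g(X) = Π y_i^ν_i = 0.3854. Since K_p = g(X)·P^{2}, P = (K_p/g)^(1/2) = (19.1/0.3854)^(1/2) = 7.04 bar.

P = 7.04 bar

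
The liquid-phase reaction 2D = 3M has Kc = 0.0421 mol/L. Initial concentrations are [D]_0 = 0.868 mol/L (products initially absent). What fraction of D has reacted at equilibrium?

X = 0.208

Let X = conversion of D; extent ξ = 0.868X/2 mol/L.
Concentrations: [D] = 0.868 − 0.868X; [M] = 1.3X.
Kc = [M]^3 / ([D]^2).
Solving Kc = 0.0421 for X ∈ (0,1): X = 0.208.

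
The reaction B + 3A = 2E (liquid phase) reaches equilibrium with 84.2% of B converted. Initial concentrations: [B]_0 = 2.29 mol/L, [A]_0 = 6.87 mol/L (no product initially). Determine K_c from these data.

Let X = conversion of B.
Concentrations: [B] = 2.29 − 2.29X; [A] = 6.87 − 6.87X; [E] = 4.58X.
At X = 0.842: [B] = 0.362, [A] = 1.09, [E] = 3.86.
K_c = [E]^2 / ([B] [A]^3) = 32.1 (mol/L)^-2.

K_c = 32.1 (mol/L)^-2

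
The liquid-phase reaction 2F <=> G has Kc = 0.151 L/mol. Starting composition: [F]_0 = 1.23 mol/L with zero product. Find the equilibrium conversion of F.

Let X = conversion of F; extent ξ = 1.23X/2 mol/L.
Concentrations: [F] = 1.23 − 1.23X; [G] = 0.615X.
Kc = [G] / ([F]^2).
Solving Kc = 0.151 for X ∈ (0,1): X = 0.224.

X = 0.224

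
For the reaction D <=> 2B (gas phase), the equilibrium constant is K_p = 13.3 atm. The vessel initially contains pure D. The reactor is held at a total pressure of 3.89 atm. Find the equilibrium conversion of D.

Let X = conversion of D (basis 1 mol D); extent of reaction ξ = X.
Moles: n_D = 1 − X; n_B = 2X.
n_T = Σnᵢ = 1 + X.
Mole fractions y_i = n_i/n_T; K_p = p_B^2 / (p_D) with p_i = y_i·P.
Substituting and setting equal to 13.3 atm gives a polynomial in X; the root in (0,1) is X = 0.679.

X = 0.679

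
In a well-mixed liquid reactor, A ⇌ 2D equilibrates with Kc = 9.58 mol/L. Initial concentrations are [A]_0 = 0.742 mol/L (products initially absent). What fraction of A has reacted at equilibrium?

Let X = conversion of A; extent ξ = 0.742·X mol/L.
Concentrations: [A] = 0.742 − 0.742X; [D] = 1.48X.
Kc = [D]^2 / ([A]).
Equating to 9.58 mol/L: the physical root is X = 0.801.

X = 0.801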